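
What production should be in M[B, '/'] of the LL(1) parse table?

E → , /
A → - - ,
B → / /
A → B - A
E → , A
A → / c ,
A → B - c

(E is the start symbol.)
To find M[B, '/'], we find productions for B where '/' is in the predict set (PREDICT(N → α) = (FIRST(α) \ {ε}) ∪ (FOLLOW(N) if α ⇒* ε)).

B → / /: PREDICT = { '/' }
  '/' is in predict set, so this production goes in M[B, '/']

M[B, '/'] = B → / /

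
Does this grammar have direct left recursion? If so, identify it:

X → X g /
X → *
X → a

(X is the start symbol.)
Yes, X is left-recursive

Direct left recursion occurs when N → N α for some non-terminal N (the right-hand side begins with the left-hand side itself).

X → X g /: LEFT RECURSIVE (starts with X)
X → *: starts with '*'
X → a: starts with a

The grammar has direct left recursion on: X.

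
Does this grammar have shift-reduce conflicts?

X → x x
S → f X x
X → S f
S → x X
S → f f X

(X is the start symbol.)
Yes — I6: [X → x x .] vs [S → . f X x]; I9: [S → f f X .] vs [S → f X . x]

Augment with X' → X and build the canonical LR(0) collection (I0 = CLOSURE({[X' → . X]}), then GOTO on every symbol after a dot until no new states appear). It has 12 states:
  I0: { [S → . f X x], [S → . f f X], [S → . x X], [X → . S f], [X → . x x], [X' → . X] }  — shift
  I1: { [X → S . f] }  — shift
  I2: { [X' → X .] }  — accept
  I3: { [S → . f X x], [S → . f f X], [S → . x X], [S → f . X x], [S → f . f X], [X → . S f], [X → . x x] }  — shift
  I4: { [S → . f X x], [S → . f f X], [S → . x X], [S → x . X], [X → . S f], [X → . x x], [X → x . x] }  — shift
  I5: { [S → x X .] }  — reduce
  I6: { [S → . f X x], [S → . f f X], [S → . x X], [S → x . X], [X → . S f], [X → . x x], [X → x . x], [X → x x .] }  — shift, reduce
  I7: { [S → f X . x] }  — shift
  I8: { [S → . f X x], [S → . f f X], [S → . x X], [S → f . X x], [S → f . f X], [S → f f . X], [X → . S f], [X → . x x] }  — shift
  I9: { [S → f X . x], [S → f f X .] }  — shift, reduce
  I10: { [S → f X x .] }  — reduce
  I11: { [X → S f .] }  — reduce

I6 contains reduce item [X → x x .] and shift items [S → . f X x], [S → . f f X], [S → . x X], [X → . x x], [X → x . x] — shift-reduce conflict.
I9 contains reduce item [S → f f X .] and shift item [S → f X . x] — shift-reduce conflict.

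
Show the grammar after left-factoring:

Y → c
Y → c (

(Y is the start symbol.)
Y → c Y'
Y' → ε
Y' → (

Left-factoring transforms A → αβ₁ | αβ₂ into A → αA' and A' → β₁ | β₂
(α is the longest common prefix among the alternatives). Repeat until
no nonterminal has two alternatives with a common prefix.

Round 1: Y has alternatives sharing prefix 'c'. Introduce Y': Y → c Y'
  Add: Y' → ε
  Add: Y' → (

No remaining common prefixes — done.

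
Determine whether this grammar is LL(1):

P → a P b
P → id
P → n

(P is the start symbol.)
A grammar is LL(1) if for each non-terminal N with multiple productions, the predict sets of those productions are pairwise disjoint, where PREDICT(N → α) = (FIRST(α) \ {ε}) ∪ (FOLLOW(N) if α ⇒* ε).

For P:
  PREDICT(P → a P b) = { 'a' }
  PREDICT(P → id) = { 'id' }
  PREDICT(P → n) = { 'n' }

All predict sets are disjoint. The grammar IS LL(1).

Answer: Yes, the grammar is LL(1).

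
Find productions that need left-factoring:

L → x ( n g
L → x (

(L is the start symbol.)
Left-factoring is needed when two productions for the same non-terminal
share a common prefix on the right-hand side.

Productions for L:
  L → x ( n g
  L → x (

Found common prefix 'x (' in productions for L

Answer: Yes, L has productions with common prefix 'x ('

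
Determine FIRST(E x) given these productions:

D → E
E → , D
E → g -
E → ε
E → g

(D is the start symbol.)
{ ',', 'g', 'x' }

FIRST sets of the non-terminals involved (from the grammar, by fixed-point iteration):
  FIRST(E) = { ',', 'g', ε }

To compute FIRST(E x), process the symbols left to right:
Symbol E is a non-terminal. Add FIRST(E) \ {ε} = { ',', 'g' }
E is nullable (ε ∈ FIRST(E)), continue to the next symbol.
Symbol x is a terminal. Add 'x' and stop.
FIRST(E x) = { ',', 'g', 'x' }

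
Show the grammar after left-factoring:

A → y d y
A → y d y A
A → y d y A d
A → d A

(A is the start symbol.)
A → y d y A'
A' → ε
A' → A A''
A'' → ε
A'' → d
A → d A

Left-factoring transforms A → αβ₁ | αβ₂ into A → αA' and A' → β₁ | β₂
(α is the longest common prefix among the alternatives). Repeat until
no nonterminal has two alternatives with a common prefix.

Round 1: A has alternatives sharing prefix 'y d y'. Introduce A': A → y d y A'
  Add: A' → ε
  Add: A' → A
  Add: A' → A d

Round 2: A' has alternatives sharing prefix 'A'. Introduce A'': A' → A A''
  Add: A'' → ε
  Add: A'' → d

No remaining common prefixes — done.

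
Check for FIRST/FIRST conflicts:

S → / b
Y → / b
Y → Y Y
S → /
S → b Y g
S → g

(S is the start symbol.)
A FIRST/FIRST conflict occurs when two productions N → α and N → β for the same non-terminal have FIRST(α) ∩ FIRST(β) ≠ ∅ (with ε ∈ FIRST of a nullable right-hand side, so two nullable alternatives also conflict).

FIRST sets of the non-terminals at (or reachable through a nullable prefix from) the front of some alternative:
  FIRST(Y) = { '/' }

Productions for S:
  S → / b: FIRST = { '/' }
  S → /: FIRST = { '/' }
  S → b Y g: FIRST = { 'b' }
  S → g: FIRST = { 'g' }
Productions for Y:
  Y → / b: FIRST = { '/' }
  Y → Y Y: FIRST = { '/' }

Conflict for S: S → / b and S → /
  Overlap: { '/' }
Conflict for Y: Y → / b and Y → Y Y
  Overlap: { '/' }

Answer: Yes. S → '/' b / S → '/' on { '/' }; Y → '/' b / Y → Y Y on { '/' }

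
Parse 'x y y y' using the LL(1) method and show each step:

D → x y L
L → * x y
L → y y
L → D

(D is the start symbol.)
LL(1) parsing maintains a stack (initially the start symbol over $) and the input. At each step: if the stack top is a terminal, match it against the current input token; if it is a non-terminal N, replace it with the RHS of M[N, lookahead] (the unique production whose predict set contains the lookahead).

Stack is shown with the top on the left.

Stack    Input      Action
--------------------------
D $      x y y y $  output D → x y L
x y L $  x y y y $  match 'x'
y L $    y y y $    match 'y'
L $      y y $      output L → y y
y y $    y y $      match 'y'
y $      y $        match 'y'
$        $          accept

The string is accepted.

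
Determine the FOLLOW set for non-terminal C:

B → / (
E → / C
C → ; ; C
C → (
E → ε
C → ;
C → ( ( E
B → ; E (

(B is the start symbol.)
To compute FOLLOW(C), find every occurrence of C on a right-hand side N → α C β: add FIRST(β) \ {ε}, and if β is empty or nullable also add FOLLOW(N). Iterate to a fixed point.

In E → / C: C is at the end, add FOLLOW(E)
In C → ; ; C: C is at the end; this adds FOLLOW(C) to itself — nothing new

The FOLLOW sets referred to above (computed the same way, to a fixed point):
  FOLLOW(E) = { '(' }

Taking the union: FOLLOW(C) = { '(' }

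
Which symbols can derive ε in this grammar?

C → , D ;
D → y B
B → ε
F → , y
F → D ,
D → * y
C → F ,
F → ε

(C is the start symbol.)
{ 'B', 'F' }

ε-productions: B → ε, F → ε
So B, F are immediately nullable.
No further non-terminal can be added: every production for the remaining non-terminals contains a terminal or a non-nullable non-terminal.
Nullable = { 'B', 'F' }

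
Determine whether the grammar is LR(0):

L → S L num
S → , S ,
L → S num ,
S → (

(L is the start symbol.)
A grammar is LR(0) if no state in the canonical LR(0) collection has:
  - both a shift item (dot before a terminal) and a complete item (shift-reduce conflict), or
  - two or more complete items (reduce-reduce conflict; the accept item [L' → L .] counts as a complete item here).

Augment with L' → L and build the canonical LR(0) collection (I0 = CLOSURE({[L' → . L]}), then GOTO on every symbol after a dot until no new states appear). It has 11 states:
  I0: { [L → . S L num], [L → . S num ,], [L' → . L], [S → . (], [S → . , S ,] }  — shift
  I1: { [S → ( .] }  — reduce
  I2: { [S → , . S ,], [S → . (], [S → . , S ,] }  — shift
  I3: { [L' → L .] }  — accept
  I4: { [L → . S L num], [L → . S num ,], [L → S . L num], [L → S . num ,], [S → . (], [S → . , S ,] }  — shift
  I5: { [L → S L . num] }  — shift
  I6: { [L → S num . ,] }  — shift
  I7: { [L → S num , .] }  — reduce
  I8: { [L → S L num .] }  — reduce
  I9: { [S → , S . ,] }  — shift
  I10: { [S → , S , .] }  — reduce

Every state is either a pure shift/goto state or contains exactly one complete item and nothing to shift — no conflicts. The grammar is LR(0).

Answer: Yes, the grammar is LR(0)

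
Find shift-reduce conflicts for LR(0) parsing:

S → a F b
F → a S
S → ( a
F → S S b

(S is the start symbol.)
Augment with S' → S and build the canonical LR(0) collection (I0 = CLOSURE({[S' → . S]}), then GOTO on every symbol after a dot until no new states appear). It has 12 states:
  I0: { [S → . ( a], [S → . a F b], [S' → . S] }  — shift
  I1: { [S → ( . a] }  — shift
  I2: { [S' → S .] }  — accept
  I3: { [F → . S S b], [F → . a S], [S → . ( a], [S → . a F b], [S → a . F b] }  — shift
  I4: { [S → a F . b] }  — shift
  I5: { [F → S . S b], [S → . ( a], [S → . a F b] }  — shift
  I6: { [F → . S S b], [F → . a S], [F → a . S], [S → . ( a], [S → . a F b], [S → a . F b] }  — shift
  I7: { [F → S . S b], [F → a S .], [S → . ( a], [S → . a F b] }  — shift, reduce
  I8: { [F → S S . b] }  — shift
  I9: { [F → S S b .] }  — reduce
  I10: { [S → a F b .] }  — reduce
  I11: { [S → ( a .] }  — reduce

I7 contains reduce item [F → a S .] and shift items [S → . ( a], [S → . a F b] — shift-reduce conflict.

Answer: Yes — I7: [F → a S .] vs [S → . ( a]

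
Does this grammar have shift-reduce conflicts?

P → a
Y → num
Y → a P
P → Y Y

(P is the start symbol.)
Yes — I3: [P → a .] vs [P → . a]

Augment with P' → P and build the canonical LR(0) collection (I0 = CLOSURE({[P' → . P]}), then GOTO on every symbol after a dot until no new states appear). It has 8 states:
  I0: { [P → . Y Y], [P → . a], [P' → . P], [Y → . a P], [Y → . num] }  — shift
  I1: { [P' → P .] }  — accept
  I2: { [P → Y . Y], [Y → . a P], [Y → . num] }  — shift
  I3: { [P → . Y Y], [P → . a], [P → a .], [Y → . a P], [Y → . num], [Y → a . P] }  — shift, reduce
  I4: { [Y → num .] }  — reduce
  I5: { [Y → a P .] }  — reduce
  I6: { [P → Y Y .] }  — reduce
  I7: { [P → . Y Y], [P → . a], [Y → . a P], [Y → . num], [Y → a . P] }  — shift

I3 contains reduce item [P → a .] and shift items [P → . a], [Y → . a P], [Y → . num] — shift-reduce conflict.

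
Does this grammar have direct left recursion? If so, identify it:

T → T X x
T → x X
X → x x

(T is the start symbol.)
Yes, T is left-recursive

Direct left recursion occurs when N → N α for some non-terminal N (the right-hand side begins with the left-hand side itself).

T → T X x: LEFT RECURSIVE (starts with T)
T → x X: starts with x
X → x x: starts with x

The grammar has direct left recursion on: T.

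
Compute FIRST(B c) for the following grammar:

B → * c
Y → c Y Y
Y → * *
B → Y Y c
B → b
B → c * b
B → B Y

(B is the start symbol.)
{ '*', 'b', 'c' }

FIRST sets of the non-terminals involved (from the grammar, by fixed-point iteration):
  FIRST(B) = { '*', 'b', 'c' }

To compute FIRST(B c), process the symbols left to right:
Symbol B is a non-terminal. Add FIRST(B) \ {ε} = { '*', 'b', 'c' }
B is not nullable (ε ∉ FIRST(B)), so stop here.
FIRST(B c) = { '*', 'b', 'c' }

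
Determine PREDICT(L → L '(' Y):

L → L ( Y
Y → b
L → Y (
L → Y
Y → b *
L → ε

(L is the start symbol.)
PREDICT(L → L '(' Y) = (FIRST(RHS) \ {ε}) ∪ (FOLLOW(L) if ε ∈ FIRST(RHS), i.e. RHS ⇒* ε)
FIRST(L) = { '(', 'b', ε }
FIRST(L '(' Y) = { '(', 'b' }
ε ∉ FIRST(L '(' Y), so FOLLOW(L) is not added.
PREDICT(L → L '(' Y) = { '(', 'b' }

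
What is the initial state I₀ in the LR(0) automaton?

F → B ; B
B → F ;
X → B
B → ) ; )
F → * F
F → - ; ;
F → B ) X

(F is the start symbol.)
First, augment the grammar with F' → F
I₀ = CLOSURE({ [F' → . F] }):
  [F' → . F] has the dot before F: add [F → . B ; B], [F → . * F], [F → . - ; ;], [F → . B ) X]
  [F → . B ; B] has the dot before B: add [B → . F ;], [B → . ) ; )]
No further items can be added.

I₀ = { [B → . ) ; )], [B → . F ;], [F → . * F], [F → . - ; ;], [F → . B ) X], [F → . B ; B], [F' → . F] }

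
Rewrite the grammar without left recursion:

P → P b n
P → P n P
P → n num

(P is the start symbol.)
P is directly left-recursive. The standard transformation for
  A → A α₁ | ... | A α_m | β₁ | ... | β_n
is
  A  → β₁ A' | ... | β_n A'
  A' → α₁ A' | ... | α_m A' | ε

P → n num becomes P → n num P'
P → P b n becomes P' → b n P'
P → P n P becomes P' → n P P'
Add P' → ε

Resulting grammar:
P → n num P'
P' → b n P'
P' → n P P'
P' → ε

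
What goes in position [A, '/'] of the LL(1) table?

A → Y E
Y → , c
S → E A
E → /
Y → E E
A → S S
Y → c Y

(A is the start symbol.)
A → Y E, A → S S

To find M[A, '/'], we find productions for A where '/' is in the predict set (PREDICT(N → α) = (FIRST(α) \ {ε}) ∪ (FOLLOW(N) if α ⇒* ε)).

Relevant sets:
  FIRST(Y) = { ',', '/', 'c' }
  FIRST(S) = { '/' }

A → Y E: PREDICT = { ',', '/', 'c' }
  '/' is in predict set, so this production goes in M[A, '/']
A → S S: PREDICT = { '/' }
  '/' is in predict set, so this production goes in M[A, '/']

M[A, '/'] = A → Y E, A → S S  (a multiply-defined cell — the grammar is not LL(1))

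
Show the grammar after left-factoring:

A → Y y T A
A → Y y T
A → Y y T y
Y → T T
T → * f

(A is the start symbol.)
Left-factoring transforms A → αβ₁ | αβ₂ into A → αA' and A' → β₁ | β₂
(α is the longest common prefix among the alternatives). Repeat until
no nonterminal has two alternatives with a common prefix.

Round 1: A has alternatives sharing prefix 'Y y T'. Introduce A': A → Y y T A'
  Add: A' → A
  Add: A' → ε
  Add: A' → y

No remaining common prefixes — done.

Resulting grammar:
A → Y y T A'
A' → A
A' → ε
A' → y
Y → T T
T → * f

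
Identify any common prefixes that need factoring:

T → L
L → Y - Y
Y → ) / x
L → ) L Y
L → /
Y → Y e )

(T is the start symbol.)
Left-factoring is needed when two productions for the same non-terminal
share a common prefix on the right-hand side.

Productions for L:
  L → Y - Y
  L → ) L Y
  L → /
Productions for Y:
  Y → ) / x
  Y → Y e )

No common prefixes found.

Answer: No, left-factoring is not needed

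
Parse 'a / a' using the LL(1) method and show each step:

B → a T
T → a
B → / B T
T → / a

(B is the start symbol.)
Stack is shown with the top on the left.

Stack  Input    Action
----------------------
B $    a / a $  output B → a T
a T $  a / a $  match 'a'
T $    / a $    output T → / a
/ a $  / a $    match '/'
a $    a $      match 'a'
$      $        accept

The string is accepted.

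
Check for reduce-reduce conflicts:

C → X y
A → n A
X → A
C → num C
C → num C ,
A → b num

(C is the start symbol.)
Augment with C' → C and build the canonical LR(0) collection (I0 = CLOSURE({[C' → . C]}), then GOTO on every symbol after a dot until no new states appear). It has 12 states:
  I0: { [A → . b num], [A → . n A], [C → . X y], [C → . num C ,], [C → . num C], [C' → . C], [X → . A] }  — shift
  I1: { [X → A .] }  — reduce
  I2: { [C' → C .] }  — accept
  I3: { [C → X . y] }  — shift
  I4: { [A → b . num] }  — shift
  I5: { [A → . b num], [A → . n A], [A → n . A] }  — shift
  I6: { [A → . b num], [A → . n A], [C → . X y], [C → . num C ,], [C → . num C], [C → num . C ,], [C → num . C], [X → . A] }  — shift
  I7: { [C → num C . ,], [C → num C .] }  — shift, reduce
  I8: { [C → num C , .] }  — reduce
  I9: { [A → n A .] }  — reduce
  I10: { [A → b num .] }  — reduce
  I11: { [C → X y .] }  — reduce

No state contains more than one complete item.

Answer: No reduce-reduce conflicts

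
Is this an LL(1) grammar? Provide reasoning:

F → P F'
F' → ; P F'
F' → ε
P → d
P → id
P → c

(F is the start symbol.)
Relevant sets:
  FOLLOW(F') = { $ }

For F':
  PREDICT(F' → ';' P F') = { ';' }
  PREDICT(F' → ε) = { $ }
For P:
  PREDICT(P → d) = { 'd' }
  PREDICT(P → id) = { 'id' }
  PREDICT(P → c) = { 'c' }
F has a single production, so nothing to check there.

All predict sets are disjoint. The grammar IS LL(1).

Answer: Yes, the grammar is LL(1).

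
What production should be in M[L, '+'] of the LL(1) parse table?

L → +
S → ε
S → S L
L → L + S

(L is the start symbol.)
L → +, L → L + S

To find M[L, '+'], we find productions for L where '+' is in the predict set (PREDICT(N → α) = (FIRST(α) \ {ε}) ∪ (FOLLOW(N) if α ⇒* ε)).

Relevant sets:
  FIRST(L) = { '+' }

L → +: PREDICT = { '+' }
  '+' is in predict set, so this production goes in M[L, '+']
L → L + S: PREDICT = { '+' }
  '+' is in predict set, so this production goes in M[L, '+']

M[L, '+'] = L → +, L → L + S  (a multiply-defined cell — the grammar is not LL(1))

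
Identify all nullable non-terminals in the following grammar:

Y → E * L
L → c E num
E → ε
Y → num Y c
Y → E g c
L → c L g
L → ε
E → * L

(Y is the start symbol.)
ε-productions: E → ε, L → ε
So E, L are immediately nullable.
No further non-terminal can be added: every production for the remaining non-terminals contains a terminal or a non-nullable non-terminal.
Nullable = { 'E', 'L' }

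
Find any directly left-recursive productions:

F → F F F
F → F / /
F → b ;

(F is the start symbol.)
Yes, F is left-recursive

F → F F F: LEFT RECURSIVE (starts with F)
F → F / /: LEFT RECURSIVE (starts with F)
F → b ;: starts with b

The grammar has direct left recursion on: F.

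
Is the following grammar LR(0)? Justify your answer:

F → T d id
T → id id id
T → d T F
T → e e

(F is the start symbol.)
Augment with F' → F and build the canonical LR(0) collection (I0 = CLOSURE({[F' → . F]}), then GOTO on every symbol after a dot until no new states appear). It has 13 states:
  I0: { [F → . T d id], [F' → . F], [T → . d T F], [T → . e e], [T → . id id id] }  — shift
  I1: { [F' → F .] }  — accept
  I2: { [F → T . d id] }  — shift
  I3: { [T → . d T F], [T → . e e], [T → . id id id], [T → d . T F] }  — shift
  I4: { [T → e . e] }  — shift
  I5: { [T → id . id id] }  — shift
  I6: { [T → id id . id] }  — shift
  I7: { [T → id id id .] }  — reduce
  I8: { [T → e e .] }  — reduce
  I9: { [F → . T d id], [T → . d T F], [T → . e e], [T → . id id id], [T → d T . F] }  — shift
  I10: { [T → d T F .] }  — reduce
  I11: { [F → T d . id] }  — shift
  I12: { [F → T d id .] }  — reduce

Every state is either a pure shift/goto state or contains exactly one complete item and nothing to shift — no conflicts. The grammar is LR(0).

Answer: Yes, the grammar is LR(0)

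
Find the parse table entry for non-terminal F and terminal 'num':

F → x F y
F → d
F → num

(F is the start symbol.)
F → num

To find M[F, 'num'], we find productions for F where 'num' is in the predict set (PREDICT(N → α) = (FIRST(α) \ {ε}) ∪ (FOLLOW(N) if α ⇒* ε)).

F → x F y: PREDICT = { 'x' }
F → d: PREDICT = { 'd' }
F → num: PREDICT = { 'num' }
  'num' is in predict set, so this production goes in M[F, 'num']

M[F, 'num'] = F → num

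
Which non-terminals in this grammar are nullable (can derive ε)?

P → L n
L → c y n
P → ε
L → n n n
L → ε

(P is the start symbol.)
ε-productions: P → ε, L → ε
So P, L are immediately nullable.
Every non-terminal is now nullable.
Nullable = { 'L', 'P' }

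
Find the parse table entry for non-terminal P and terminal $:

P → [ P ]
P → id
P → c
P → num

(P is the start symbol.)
Empty (error entry)

To find M[P, $], we find productions for P where $ is in the predict set (PREDICT(N → α) = (FIRST(α) \ {ε}) ∪ (FOLLOW(N) if α ⇒* ε)).

P → [ P ]: PREDICT = { '[' }
P → id: PREDICT = { 'id' }
P → c: PREDICT = { 'c' }
P → num: PREDICT = { 'num' }

M[P, $] is empty (no production applies)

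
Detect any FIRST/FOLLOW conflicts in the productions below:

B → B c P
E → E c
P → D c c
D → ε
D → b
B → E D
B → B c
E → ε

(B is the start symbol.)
Nullable non-terminals: B, D, E.
FIRST sets used below: FIRST(B) = { 'b', 'c', ε }, FIRST(E) = { 'c', ε }, FIRST(D) = { 'b', ε }

B: nullable alternative(s) B → E D; FOLLOW(B) = { $, 'c' }
  B → B c P: FIRST \ {ε} = { 'b', 'c' } — overlaps FOLLOW(B) on { 'c' }: CONFLICT
  B → E D: FIRST \ {ε} = { 'b', 'c' } — this is the only nullable alternative, skip
  B → B c: FIRST \ {ε} = { 'b', 'c' } — overlaps FOLLOW(B) on { 'c' }: CONFLICT

D: nullable alternative(s) D → ε; FOLLOW(D) = { $, 'c' }
  D → ε: FIRST \ {ε} = { } — this is the only nullable alternative, skip
  D → b: FIRST \ {ε} = { 'b' } — disjoint from FOLLOW(D)

E: nullable alternative(s) E → ε; FOLLOW(E) = { $, 'b', 'c' }
  E → E c: FIRST \ {ε} = { 'c' } — overlaps FOLLOW(E) on { 'c' }: CONFLICT
  E → ε: FIRST \ {ε} = { } — this is the only nullable alternative, skip

P has no nullable alternative, so no FIRST/FOLLOW check is needed there.

So the grammar has 3 FIRST/FOLLOW conflicts (marked CONFLICT above).

Answer: Yes. B → B c P with FOLLOW(B) on { 'c' }; B → B c with FOLLOW(B) on { 'c' }; E → E c with FOLLOW(E) on { 'c' }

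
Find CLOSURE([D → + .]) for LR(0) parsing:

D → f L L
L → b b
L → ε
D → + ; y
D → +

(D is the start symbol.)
Start with: [D → + .]
The dot is at the end, so nothing is added.

CLOSURE = { [D → + .] }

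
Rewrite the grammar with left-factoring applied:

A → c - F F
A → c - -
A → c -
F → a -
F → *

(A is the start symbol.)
Left-factoring transforms A → αβ₁ | αβ₂ into A → αA' and A' → β₁ | β₂
(α is the longest common prefix among the alternatives). Repeat until
no nonterminal has two alternatives with a common prefix.

Round 1: A has alternatives sharing prefix 'c -'. Introduce A': A → c - A'
  Add: A' → F F
  Add: A' → -
  Add: A' → ε

No remaining common prefixes — done.

Resulting grammar:
A → c - A'
A' → F F
A' → -
A' → ε
F → a -
F → *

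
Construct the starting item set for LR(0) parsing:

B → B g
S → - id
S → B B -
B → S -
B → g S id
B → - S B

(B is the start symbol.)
{ [B → . - S B], [B → . B g], [B → . S -], [B → . g S id], [B' → . B], [S → . - id], [S → . B B -] }

First, augment the grammar with B' → B
I₀ = CLOSURE({ [B' → . B] }):
  [B' → . B] has the dot before B: add [B → . B g], [B → . S -], [B → . g S id], [B → . - S B]
  [B → . S -] has the dot before S: add [S → . - id], [S → . B B -]
No further items can be added.

I₀ = { [B → . - S B], [B → . B g], [B → . S -], [B → . g S id], [B' → . B], [S → . - id], [S → . B B -] }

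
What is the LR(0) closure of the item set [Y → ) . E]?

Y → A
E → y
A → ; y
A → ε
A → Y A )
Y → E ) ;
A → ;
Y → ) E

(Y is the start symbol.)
{ [E → . y], [Y → ) . E] }

Start with: [Y → ) . E]
  [Y → ) . E] has the dot before E: add [E → . y]
No further items can be added.

CLOSURE = { [E → . y], [Y → ) . E] }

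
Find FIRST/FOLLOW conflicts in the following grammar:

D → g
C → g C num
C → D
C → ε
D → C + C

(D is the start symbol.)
Yes. C → D with FOLLOW(C) on { '+' }

Nullable non-terminals: C.
FIRST sets used below: FIRST(D) = { '+', 'g' }

C: nullable alternative(s) C → ε; FOLLOW(C) = { $, '+', 'num' }
  C → g C num: FIRST \ {ε} = { 'g' } — disjoint from FOLLOW(C)
  C → D: FIRST \ {ε} = { '+', 'g' } — overlaps FOLLOW(C) on { '+' }: CONFLICT
  C → ε: FIRST \ {ε} = { } — this is the only nullable alternative, skip

D has no nullable alternative, so no FIRST/FOLLOW check is needed there.

So the grammar has 1 FIRST/FOLLOW conflict (marked CONFLICT above).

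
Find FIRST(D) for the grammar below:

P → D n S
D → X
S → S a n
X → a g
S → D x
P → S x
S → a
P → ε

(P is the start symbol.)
{ 'a' }

FIRST sets of the other non-terminals involved (by the same procedure, iterated to a fixed point):
  FIRST(X) = { 'a' }

From D → X:
  - X is a non-terminal: add FIRST(X) \ {ε} = { 'a' }
    X is not nullable, so stop

Collecting: FIRST(D) = { 'a' }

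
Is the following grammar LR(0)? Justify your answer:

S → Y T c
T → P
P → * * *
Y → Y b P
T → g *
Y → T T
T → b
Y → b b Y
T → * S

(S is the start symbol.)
Augment with S' → S and build the canonical LR(0) collection (I0 = CLOSURE({[S' → . S]}), then GOTO on every symbol after a dot until no new states appear). It has 24 states:
  I0: { [P → . * * *], [S → . Y T c], [S' → . S], [T → . * S], [T → . P], [T → . b], [T → . g *], [Y → . T T], [Y → . Y b P], [Y → . b b Y] }  — shift
  I1: { [P → * . * *], [P → . * * *], [S → . Y T c], [T → * . S], [T → . * S], [T → . P], [T → . b], [T → . g *], [Y → . T T], [Y → . Y b P], [Y → . b b Y] }  — shift
  I2: { [T → P .] }  — reduce
  I3: { [S' → S .] }  — accept
  I4: { [P → . * * *], [T → . * S], [T → . P], [T → . b], [T → . g *], [Y → T . T] }  — shift
  I5: { [P → . * * *], [S → Y . T c], [T → . * S], [T → . P], [T → . b], [T → . g *], [Y → Y . b P] }  — shift
  I6: { [T → b .], [Y → b . b Y] }  — shift, reduce
  I7: { [T → g . *] }  — shift
  I8: { [T → g * .] }  — reduce
  I9: { [P → . * * *], [T → . * S], [T → . P], [T → . b], [T → . g *], [Y → . T T], [Y → . Y b P], [Y → . b b Y], [Y → b b . Y] }  — shift
  I10: { [Y → Y . b P], [Y → b b Y .] }  — shift, reduce
  I11: { [P → . * * *], [Y → Y b . P] }  — shift
  I12: { [P → * . * *] }  — shift
  I13: { [Y → Y b P .] }  — reduce
  I14: { [P → * * . *] }  — shift
  I15: { [P → * * * .] }  — reduce
  I16: { [S → Y T . c] }  — shift
  I17: { [P → . * * *], [T → b .], [Y → Y b . P] }  — shift, reduce
  I18: { [S → Y T c .] }  — reduce
  I19: { [Y → T T .] }  — reduce
  I20: { [T → b .] }  — reduce
  I21: { [P → * * . *], [P → * . * *], [P → . * * *], [S → . Y T c], [T → * . S], [T → . * S], [T → . P], [T → . b], [T → . g *], [Y → . T T], [Y → . Y b P], [Y → . b b Y] }  — shift
  I22: { [T → * S .] }  — reduce
  I23: { [P → * * * .], [P → * * . *], [P → * . * *], [P → . * * *], [S → . Y T c], [T → * . S], [T → . * S], [T → . P], [T → . b], [T → . g *], [Y → . T T], [Y → . Y b P], [Y → . b b Y] }  — shift, reduce

Conflict in state I6:
  Shift-reduce conflict between [T → b .] and [Y → b . b Y]
So the grammar is NOT LR(0).

Answer: No. Shift-reduce conflict between [T → b .] and [Y → b . b Y]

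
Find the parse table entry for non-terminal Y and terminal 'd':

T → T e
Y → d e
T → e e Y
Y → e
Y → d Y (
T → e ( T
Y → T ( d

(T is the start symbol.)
To find M[Y, 'd'], we find productions for Y where 'd' is in the predict set (PREDICT(N → α) = (FIRST(α) \ {ε}) ∪ (FOLLOW(N) if α ⇒* ε)).

Relevant sets:
  FIRST(T) = { 'e' }

Y → d e: PREDICT = { 'd' }
  'd' is in predict set, so this production goes in M[Y, 'd']
Y → e: PREDICT = { 'e' }
Y → d Y (: PREDICT = { 'd' }
  'd' is in predict set, so this production goes in M[Y, 'd']
Y → T ( d: PREDICT = { 'e' }

M[Y, 'd'] = Y → d e, Y → d Y (  (a multiply-defined cell — the grammar is not LL(1))

Answer: Y → d e, Y → d Y (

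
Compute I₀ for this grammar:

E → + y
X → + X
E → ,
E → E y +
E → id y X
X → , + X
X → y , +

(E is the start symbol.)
First, augment the grammar with E' → E
I₀ = CLOSURE({ [E' → . E] }):
  [E' → . E] has the dot before E: add [E → . + y], [E → . ,], [E → . E y +], [E → . id y X]
No further items can be added.

I₀ = { [E → . + y], [E → . ,], [E → . E y +], [E → . id y X], [E' → . E] }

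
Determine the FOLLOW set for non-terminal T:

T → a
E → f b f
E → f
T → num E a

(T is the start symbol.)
{ $ }

To compute FOLLOW(T), find every occurrence of T on a right-hand side N → α T β: add FIRST(β) \ {ε}, and if β is empty or nullable also add FOLLOW(N). Iterate to a fixed point.

T is the start symbol, so $ ∈ FOLLOW(T).
T does not occur on any right-hand side.

Taking the union: FOLLOW(T) = { $ }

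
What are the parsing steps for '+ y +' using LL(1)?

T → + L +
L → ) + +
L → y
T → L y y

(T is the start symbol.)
Stack is shown with the top on the left.

Stack    Input    Action
------------------------
T $      + y + $  output T → + L +
+ L + $  + y + $  match '+'
L + $    y + $    output L → y
y + $    y + $    match 'y'
+ $      + $      match '+'
$        $        accept

The string is accepted.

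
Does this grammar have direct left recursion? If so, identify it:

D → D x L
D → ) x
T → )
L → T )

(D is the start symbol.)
Direct left recursion occurs when N → N α for some non-terminal N (the right-hand side begins with the left-hand side itself).

D → D x L: LEFT RECURSIVE (starts with D)
D → ) x: starts with ')'
T → ): starts with ')'
L → T ): starts with T

The grammar has direct left recursion on: D.

Answer: Yes, D is left-recursive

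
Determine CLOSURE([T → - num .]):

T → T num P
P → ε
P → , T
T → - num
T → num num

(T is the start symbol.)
To compute CLOSURE, for each item [A → α.Bβ] where B is a non-terminal, add [B → .γ] for all productions B → γ; repeat for the newly added items until nothing changes.

Start with: [T → - num .]
The dot is at the end, so nothing is added.

CLOSURE = { [T → - num .] }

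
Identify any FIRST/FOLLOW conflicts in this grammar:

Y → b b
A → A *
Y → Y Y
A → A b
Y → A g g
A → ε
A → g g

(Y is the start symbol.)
Yes. A → A '*' with FOLLOW(A) on { '*', 'b', 'g' }; A → A b with FOLLOW(A) on { '*', 'b', 'g' }; A → g g with FOLLOW(A) on { 'g' }

Nullable non-terminals: A.
FIRST sets used below: FIRST(A) = { '*', 'b', 'g', ε }

A: nullable alternative(s) A → ε; FOLLOW(A) = { '*', 'b', 'g' }
  A → A *: FIRST \ {ε} = { '*', 'b', 'g' } — overlaps FOLLOW(A) on { '*', 'b', 'g' }: CONFLICT
  A → A b: FIRST \ {ε} = { '*', 'b', 'g' } — overlaps FOLLOW(A) on { '*', 'b', 'g' }: CONFLICT
  A → ε: FIRST \ {ε} = { } — this is the only nullable alternative, skip
  A → g g: FIRST \ {ε} = { 'g' } — overlaps FOLLOW(A) on { 'g' }: CONFLICT

Y has no nullable alternative, so no FIRST/FOLLOW check is needed there.

So the grammar has 3 FIRST/FOLLOW conflicts (marked CONFLICT above).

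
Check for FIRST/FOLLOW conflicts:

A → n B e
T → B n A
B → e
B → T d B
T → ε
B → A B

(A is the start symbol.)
Yes. T → B n A with FOLLOW(T) on { 'd' }

A FIRST/FOLLOW conflict occurs when a non-terminal N has a nullable alternative N → β (β ⇒* ε) and another alternative N → α with FIRST(α) ∩ FOLLOW(N) ≠ ∅: on such a lookahead the parser cannot decide between expanding α and letting N vanish via β.

Nullable non-terminals: T.
FIRST sets used below: FIRST(B) = { 'd', 'e', 'n' }

T: nullable alternative(s) T → ε; FOLLOW(T) = { 'd' }
  T → B n A: FIRST \ {ε} = { 'd', 'e', 'n' } — overlaps FOLLOW(T) on { 'd' }: CONFLICT
  T → ε: FIRST \ {ε} = { } — this is the only nullable alternative, skip

A, B have no nullable alternative, so no FIRST/FOLLOW check is needed there.

So the grammar has 1 FIRST/FOLLOW conflict (marked CONFLICT above).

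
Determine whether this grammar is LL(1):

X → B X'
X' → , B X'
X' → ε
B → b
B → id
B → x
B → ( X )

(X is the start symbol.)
Yes, the grammar is LL(1).

Relevant sets:
  FOLLOW(X') = { $, ')' }

For X':
  PREDICT(X' → ',' B X') = { ',' }
  PREDICT(X' → ε) = { $, ')' }
For B:
  PREDICT(B → b) = { 'b' }
  PREDICT(B → id) = { 'id' }
  PREDICT(B → x) = { 'x' }
  PREDICT(B → '(' X ')') = { '(' }
X has a single production, so nothing to check there.

All predict sets are disjoint. The grammar IS LL(1).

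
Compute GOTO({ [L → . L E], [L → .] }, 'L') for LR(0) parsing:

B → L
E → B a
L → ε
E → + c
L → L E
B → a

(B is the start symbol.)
{ [B → . L], [B → . a], [E → . + c], [E → . B a], [L → . L E], [L → .], [L → L . E] }

GOTO(I, 'L') = CLOSURE({ [A → αX.β] : [A → α.Xβ] ∈ I, X = 'L' })

Items with dot before 'L', with the dot advanced:
  [L → . L E] → [L → L . E]
Closure of the advanced items:
  [L → L . E] has the dot before E: add [E → . B a], [E → . + c]
  [E → . B a] has the dot before B: add [B → . L], [B → . a]
  [B → . L] has the dot before L: add [L → .], [L → . L E]

GOTO = { [B → . L], [B → . a], [E → . + c], [E → . B a], [L → . L E], [L → .], [L → L . E] }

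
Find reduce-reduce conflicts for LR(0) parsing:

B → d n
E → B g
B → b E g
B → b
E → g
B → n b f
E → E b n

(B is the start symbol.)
No reduce-reduce conflicts

A reduce-reduce conflict occurs when an LR(0) state has two complete items [A → α .] and [B → β .] — both call for a reduction, and with no lookahead the parser cannot choose between them.

Augment with B' → B and build the canonical LR(0) collection (I0 = CLOSURE({[B' → . B]}), then GOTO on every symbol after a dot until no new states appear). It has 15 states:
  I0: { [B → . b E g], [B → . b], [B → . d n], [B → . n b f], [B' → . B] }  — shift
  I1: { [B' → B .] }  — accept
  I2: { [B → . b E g], [B → . b], [B → . d n], [B → . n b f], [B → b . E g], [B → b .], [E → . B g], [E → . E b n], [E → . g] }  — shift, reduce
  I3: { [B → d . n] }  — shift
  I4: { [B → n . b f] }  — shift
  I5: { [B → n b . f] }  — shift
  I6: { [B → n b f .] }  — reduce
  I7: { [B → d n .] }  — reduce
  I8: { [E → B . g] }  — shift
  I9: { [B → b E . g], [E → E . b n] }  — shift
  I10: { [E → g .] }  — reduce
  I11: { [E → E b . n] }  — shift
  I12: { [B → b E g .] }  — reduce
  I13: { [E → E b n .] }  — reduce
  I14: { [E → B g .] }  — reduce

No state contains more than one complete item.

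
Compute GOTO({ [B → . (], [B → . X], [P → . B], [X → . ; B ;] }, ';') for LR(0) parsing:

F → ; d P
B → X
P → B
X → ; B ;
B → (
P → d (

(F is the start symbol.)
{ [B → . (], [B → . X], [X → . ; B ;], [X → ; . B ;] }

GOTO(I, ';') = CLOSURE({ [A → αX.β] : [A → α.Xβ] ∈ I, X = ';' })

Items with dot before ';', with the dot advanced:
  [X → . ; B ;] → [X → ; . B ;]
Closure of the advanced items:
  [X → ; . B ;] has the dot before B: add [B → . X], [B → . (]
  [B → . X] has the dot before X: add [X → . ; B ;]

GOTO = { [B → . (], [B → . X], [X → . ; B ;], [X → ; . B ;] }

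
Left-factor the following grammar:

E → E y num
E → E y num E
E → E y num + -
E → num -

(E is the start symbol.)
Left-factoring transforms A → αβ₁ | αβ₂ into A → αA' and A' → β₁ | β₂
(α is the longest common prefix among the alternatives). Repeat until
no nonterminal has two alternatives with a common prefix.

Round 1: E has alternatives sharing prefix 'E y num'. Introduce E': E → E y num E'
  Add: E' → ε
  Add: E' → E
  Add: E' → + -

No remaining common prefixes — done.

Resulting grammar:
E → E y num E'
E' → ε
E' → E
E' → + -
E → num -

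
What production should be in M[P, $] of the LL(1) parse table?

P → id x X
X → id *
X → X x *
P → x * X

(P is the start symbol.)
Empty (error entry)

To find M[P, $], we find productions for P where $ is in the predict set (PREDICT(N → α) = (FIRST(α) \ {ε}) ∪ (FOLLOW(N) if α ⇒* ε)).

P → id x X: PREDICT = { 'id' }
P → x * X: PREDICT = { 'x' }

M[P, $] is empty (no production applies)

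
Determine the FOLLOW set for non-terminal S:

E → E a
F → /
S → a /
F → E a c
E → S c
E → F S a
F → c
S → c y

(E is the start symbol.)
{ 'a', 'c' }

To compute FOLLOW(S), find every occurrence of S on a right-hand side N → α S β: add FIRST(β) \ {ε}, and if β is empty or nullable also add FOLLOW(N). Iterate to a fixed point.

In E → S c: S is followed by c, add FIRST(c) \ {ε} = { 'c' }
In E → F S a: S is followed by a, add FIRST(a) \ {ε} = { 'a' }

Taking the union: FOLLOW(S) = { 'a', 'c' }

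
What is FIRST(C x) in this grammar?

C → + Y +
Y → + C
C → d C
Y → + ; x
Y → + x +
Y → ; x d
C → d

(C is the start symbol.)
FIRST sets of the non-terminals involved (from the grammar, by fixed-point iteration):
  FIRST(C) = { '+', 'd' }

To compute FIRST(C x), process the symbols left to right:
Symbol C is a non-terminal. Add FIRST(C) \ {ε} = { '+', 'd' }
C is not nullable (ε ∉ FIRST(C)), so stop here.
FIRST(C x) = { '+', 'd' }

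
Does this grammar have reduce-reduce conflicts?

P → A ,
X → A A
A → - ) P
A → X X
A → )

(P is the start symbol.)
No reduce-reduce conflicts

A reduce-reduce conflict occurs when an LR(0) state has two complete items [A → α .] and [B → β .] — both call for a reduction, and with no lookahead the parser cannot choose between them.

Augment with P' → P and build the canonical LR(0) collection (I0 = CLOSURE({[P' → . P]}), then GOTO on every symbol after a dot until no new states appear). It has 12 states:
  I0: { [A → . )], [A → . - ) P], [A → . X X], [P → . A ,], [P' → . P], [X → . A A] }  — shift
  I1: { [A → ) .] }  — reduce
  I2: { [A → - . ) P] }  — shift
  I3: { [A → . )], [A → . - ) P], [A → . X X], [P → A . ,], [X → . A A], [X → A . A] }  — shift
  I4: { [P' → P .] }  — accept
  I5: { [A → . )], [A → . - ) P], [A → . X X], [A → X . X], [X → . A A] }  — shift
  I6: { [A → . )], [A → . - ) P], [A → . X X], [X → . A A], [X → A . A] }  — shift
  I7: { [A → . )], [A → . - ) P], [A → . X X], [A → X . X], [A → X X .], [X → . A A] }  — shift, reduce
  I8: { [A → . )], [A → . - ) P], [A → . X X], [X → . A A], [X → A . A], [X → A A .] }  — shift, reduce
  I9: { [P → A , .] }  — reduce
  I10: { [A → - ) . P], [A → . )], [A → . - ) P], [A → . X X], [P → . A ,], [X → . A A] }  — shift
  I11: { [A → - ) P .] }  — reduce

No state contains more than one complete item.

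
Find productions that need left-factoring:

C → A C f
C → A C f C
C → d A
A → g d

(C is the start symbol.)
Yes, C has productions with common prefix 'A C f'

Left-factoring is needed when two productions for the same non-terminal
share a common prefix on the right-hand side.

Productions for C:
  C → A C f
  C → A C f C
  C → d A

Found common prefix 'A C f' in productions for C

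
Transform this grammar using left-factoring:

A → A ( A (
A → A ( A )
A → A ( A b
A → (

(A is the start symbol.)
A → A ( A A'
A' → (
A' → )
A' → b
A → (

Left-factoring transforms A → αβ₁ | αβ₂ into A → αA' and A' → β₁ | β₂
(α is the longest common prefix among the alternatives). Repeat until
no nonterminal has two alternatives with a common prefix.

Round 1: A has alternatives sharing prefix 'A ( A'. Introduce A': A → A ( A A'
  Add: A' → (
  Add: A' → )
  Add: A' → b

No remaining common prefixes — done.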